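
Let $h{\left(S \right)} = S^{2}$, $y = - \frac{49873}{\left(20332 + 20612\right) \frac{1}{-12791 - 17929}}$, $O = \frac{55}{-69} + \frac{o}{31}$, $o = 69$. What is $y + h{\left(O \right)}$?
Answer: $\frac{146046356192128}{3902748813} \approx 37421.0$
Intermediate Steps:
$O = \frac{3056}{2139}$ ($O = \frac{55}{-69} + \frac{69}{31} = 55 \left(- \frac{1}{69}\right) + 69 \cdot \frac{1}{31} = - \frac{55}{69} + \frac{69}{31} = \frac{3056}{2139} \approx 1.4287$)
$y = \frac{31918720}{853}$ ($y = - \frac{49873}{40944 \frac{1}{-30720}} = - \frac{49873}{40944 \left(- \frac{1}{30720}\right)} = - \frac{49873}{- \frac{853}{640}} = \left(-49873\right) \left(- \frac{640}{853}\right) = \frac{31918720}{853} \approx 37419.0$)
$y + h{\left(O \right)} = \frac{31918720}{853} + \left(\frac{3056}{2139}\right)^{2} = \frac{31918720}{853} + \frac{9339136}{4575321} = \frac{146046356192128}{3902748813}$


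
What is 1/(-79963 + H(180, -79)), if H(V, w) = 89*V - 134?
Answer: -1/64077 ≈ -1.5606e-5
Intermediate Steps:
H(V, w) = -134 + 89*V
1/(-79963 + H(180, -79)) = 1/(-79963 + (-134 + 89*180)) = 1/(-79963 + (-134 + 16020)) = 1/(-79963 + 15886) = 1/(-64077) = -1/64077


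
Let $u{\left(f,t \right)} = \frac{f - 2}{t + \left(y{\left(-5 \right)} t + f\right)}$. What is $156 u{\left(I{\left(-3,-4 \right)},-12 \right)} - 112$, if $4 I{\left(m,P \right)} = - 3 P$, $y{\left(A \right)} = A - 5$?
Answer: $- \frac{4092}{37} \approx -110.59$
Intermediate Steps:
$y{\left(A \right)} = -5 + A$
$I{\left(m,P \right)} = - \frac{3 P}{4}$ ($I{\left(m,P \right)} = \frac{\left(-3\right) P}{4} = - \frac{3 P}{4}$)
$u{\left(f,t \right)} = \frac{-2 + f}{f - 9 t}$ ($u{\left(f,t \right)} = \frac{f - 2}{t + \left(\left(-5 - 5\right) t + f\right)} = \frac{-2 + f}{t + \left(- 10 t + f\right)} = \frac{-2 + f}{t + \left(f - 10 t\right)} = \frac{-2 + f}{f - 9 t}$)
$156 u{\left(I{\left(-3,-4 \right)},-12 \right)} - 112 = 156 \frac{-2 - -3}{\left(- \frac{3}{4}\right) \left(-4\right) - -108} - 112 = 156 \frac{-2 + 3}{3 + 108} - 112 = 156 \cdot \frac{1}{111} \cdot 1 - 112 = 156 \cdot \frac{1}{111} - 112 = \frac{52}{37} - 112 = - \frac{4092}{37}$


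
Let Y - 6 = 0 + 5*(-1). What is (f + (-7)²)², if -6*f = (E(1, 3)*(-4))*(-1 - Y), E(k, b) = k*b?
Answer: 2025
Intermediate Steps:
Y = 1 (Y = 6 + (0 + 5*(-1)) = 6 + (0 - 5) = 6 - 5 = 1)
E(k, b) = b*k
f = -4 (f = -(3*1)*(-4)*(-1 - 1*1)/6 = -3*(-4)*(-1 - 1)/6 = -(-2)*(-2) = -⅙*24 = -4)
(f + (-7)²)² = (-4 + (-7)²)² = (-4 + 49)² = 45² = 2025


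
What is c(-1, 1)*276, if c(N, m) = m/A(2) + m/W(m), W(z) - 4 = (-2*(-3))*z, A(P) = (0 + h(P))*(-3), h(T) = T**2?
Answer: 23/5 ≈ 4.6000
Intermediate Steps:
A(P) = -3*P**2 (A(P) = (0 + P**2)*(-3) = P**2*(-3) = -3*P**2)
W(z) = 4 + 6*z (W(z) = 4 + (-2*(-3))*z = 4 + 6*z)
c(N, m) = -m/12 + m/(4 + 6*m) (c(N, m) = m/((-3*2**2)) + m/(4 + 6*m) = m/((-3*4)) + m/(4 + 6*m) = m/(-12) + m/(4 + 6*m) = m*(-1/12) + m/(4 + 6*m) = -m/12 + m/(4 + 6*m))
c(-1, 1)*276 = ((1/12)*1*(4 - 3*1)/(2 + 3*1))*276 = ((1/12)*1*(4 - 3)/(2 + 3))*276 = ((1/12)*1*1/5)*276 = ((1/12)*1*(1/5)*1)*276 = (1/60)*276 = 23/5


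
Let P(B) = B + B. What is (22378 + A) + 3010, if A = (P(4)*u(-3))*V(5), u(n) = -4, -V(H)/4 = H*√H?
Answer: 25388 + 640*√5 ≈ 26819.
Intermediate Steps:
P(B) = 2*B
V(H) = -4*H^(3/2) (V(H) = -4*H*√H = -4*H^(3/2))
A = 640*√5 (A = ((2*4)*(-4))*(-20*√5) = (8*(-4))*(-20*√5) = -(-640)*√5 = 640*√5 ≈ 1431.1)
(22378 + A) + 3010 = (22378 + 640*√5) + 3010 = 25388 + 640*√5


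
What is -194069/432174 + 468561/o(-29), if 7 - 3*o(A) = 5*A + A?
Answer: 607464518353/78223494 ≈ 7765.8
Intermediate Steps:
o(A) = 7/3 - 2*A (o(A) = 7/3 - (5*A + A)/3 = 7/3 - 2*A)
-194069/432174 + 468561/o(-29) = -194069/432174 + 468561/(7/3 - 2*(-29)) = -194069*1/432174 + 468561/(7/3 + 58) = -194069/432174 + 468561/(181/3) = -194069/432174 + 468561*(3/181) = -194069/432174 + 1405683/181 = 607464518353/78223494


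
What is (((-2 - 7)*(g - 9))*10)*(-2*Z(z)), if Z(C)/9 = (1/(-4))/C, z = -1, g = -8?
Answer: -6885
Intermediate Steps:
Z(C) = -9/(4*C) (Z(C) = 9*((1/(-4))/C) = 9*((1*(-1/4))/C) = 9*(-1/(4*C)) = -9/(4*C))
(((-2 - 7)*(g - 9))*10)*(-2*Z(z)) = (((-2 - 7)*(-8 - 9))*10)*(-(-9)/(2*(-1))) = (-9*(-17)*10)*(-(-9)*(-1)/2) = (153*10)*(-2*9/4) = 1530*(-9/2) = -6885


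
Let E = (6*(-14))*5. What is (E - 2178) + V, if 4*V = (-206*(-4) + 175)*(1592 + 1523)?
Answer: 3101493/4 ≈ 7.7537e+5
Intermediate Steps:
V = 3111885/4 (V = ((-206*(-4) + 175)*(1592 + 1523))/4 = ((824 + 175)*3115)/4 = (999*3115)/4 = (¼)*3111885 = 3111885/4 ≈ 7.7797e+5)
E = -420 (E = -84*5 = -420)
(E - 2178) + V = (-420 - 2178) + 3111885/4 = -2598 + 3111885/4 = 3101493/4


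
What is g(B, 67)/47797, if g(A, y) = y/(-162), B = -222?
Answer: -67/7743114 ≈ -8.6528e-6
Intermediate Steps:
g(A, y) = -y/162 (g(A, y) = y*(-1/162) = -y/162)
g(B, 67)/47797 = -1/162*67/47797 = -67/162*1/47797 = -67/7743114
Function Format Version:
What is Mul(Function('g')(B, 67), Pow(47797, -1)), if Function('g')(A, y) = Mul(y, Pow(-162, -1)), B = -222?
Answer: Rational(-67, 7743114) ≈ -8.6528e-6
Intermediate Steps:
Function('g')(A, y) = Mul(Rational(-1, 162), y) (Function('g')(A, y) = Mul(y, Rational(-1, 162)) = Mul(Rational(-1, 162), y))
Mul(Function('g')(B, 67), Pow(47797, -1)) = Mul(Mul(Rational(-1, 162), 67), Pow(47797, -1)) = Mul(Rational(-67, 162), Rational(1, 47797)) = Rational(-67, 7743114)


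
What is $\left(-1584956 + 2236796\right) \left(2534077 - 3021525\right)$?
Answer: $-317738104320$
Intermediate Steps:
$\left(-1584956 + 2236796\right) \left(2534077 - 3021525\right) = 651840 \left(-487448\right) = -317738104320$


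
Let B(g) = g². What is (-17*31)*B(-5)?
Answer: -13175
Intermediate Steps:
(-17*31)*B(-5) = -17*31*(-5)² = -527*25 = -13175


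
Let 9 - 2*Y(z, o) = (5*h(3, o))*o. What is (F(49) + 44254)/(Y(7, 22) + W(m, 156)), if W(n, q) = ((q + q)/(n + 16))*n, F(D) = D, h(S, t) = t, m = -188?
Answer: -3810058/74345 ≈ -51.248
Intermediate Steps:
Y(z, o) = 9/2 - 5*o²/2 (Y(z, o) = 9/2 - 5*o*o/2 = 9/2 - 5*o²/2)
W(n, q) = 2*n*q/(16 + n) (W(n, q) = ((2*q)/(16 + n))*n = (2*q/(16 + n))*n = 2*n*q/(16 + n))
(F(49) + 44254)/(Y(7, 22) + W(m, 156)) = (49 + 44254)/((9/2 - 5/2*22²) + 2*(-188)*156/(16 - 188)) = 44303/((9/2 - 5/2*484) + 2*(-188)*156/(-172)) = 44303/((9/2 - 1210) + 2*(-188)*156*(-1/172)) = 44303/(-2411/2 + 14664/43) = 44303/(-74345/86) = 44303*(-86/74345) = -3810058/74345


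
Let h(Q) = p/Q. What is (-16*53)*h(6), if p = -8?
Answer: 3392/3 ≈ 1130.7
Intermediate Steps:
h(Q) = -8/Q
(-16*53)*h(6) = (-16*53)*(-8/6) = -(-6784)/6 = -848*(-4/3) = 3392/3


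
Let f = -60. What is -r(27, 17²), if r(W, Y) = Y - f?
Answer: -349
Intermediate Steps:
r(W, Y) = 60 + Y (r(W, Y) = Y - 1*(-60) = Y + 60 = 60 + Y)
-r(27, 17²) = -(60 + 17²) = -(60 + 289) = -1*349 = -349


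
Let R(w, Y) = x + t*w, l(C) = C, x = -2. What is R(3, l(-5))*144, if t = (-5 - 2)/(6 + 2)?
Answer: -666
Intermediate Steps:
t = -7/8 ≈ -0.87500
R(w, Y) = -2 - 7*w/8
R(3, l(-5))*144 = (-2 - 7/8*3)*144 = (-2 - 21/8)*144 = -37/8*144 = -666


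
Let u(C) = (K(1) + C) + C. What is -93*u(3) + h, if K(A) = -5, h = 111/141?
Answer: -4334/47 ≈ -92.213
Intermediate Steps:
h = 37/47 (h = 111*(1/141) = 37/47 ≈ 0.78723)
u(C) = -5 + 2*C (u(C) = (-5 + C) + C = -5 + 2*C)
-93*u(3) + h = -93*(-5 + 2*3) + 37/47 = -93*(-5 + 6) + 37/47 = -93*1 + 37/47 = -93 + 37/47 = -4334/47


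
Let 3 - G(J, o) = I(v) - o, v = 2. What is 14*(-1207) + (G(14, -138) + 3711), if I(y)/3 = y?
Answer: -13328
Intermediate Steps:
I(y) = 3*y
G(J, o) = -3 + o (G(J, o) = 3 - (3*2 - o) = 3 - (6 - o) = 3 + (-6 + o) = -3 + o)
14*(-1207) + (G(14, -138) + 3711) = 14*(-1207) + ((-3 - 138) + 3711) = -16898 + (-141 + 3711) = -16898 + 3570 = -13328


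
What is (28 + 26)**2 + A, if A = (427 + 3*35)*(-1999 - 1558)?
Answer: -1889408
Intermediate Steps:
A = -1892324 (A = (427 + 105)*(-3557) = 532*(-3557) = -1892324)
(28 + 26)**2 + A = (28 + 26)**2 - 1892324 = 54**2 - 1892324 = 2916 - 1892324 = -1889408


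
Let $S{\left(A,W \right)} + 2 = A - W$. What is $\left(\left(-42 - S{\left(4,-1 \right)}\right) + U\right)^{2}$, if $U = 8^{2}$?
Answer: $361$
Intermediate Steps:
$S{\left(A,W \right)} = -2 + A - W$ ($S{\left(A,W \right)} = -2 + \left(A - W\right) = -2 + A - W$)
$U = 64$
$\left(\left(-42 - S{\left(4,-1 \right)}\right) + U\right)^{2} = \left(\left(-42 - \left(-2 + 4 - -1\right)\right) + 64\right)^{2} = \left(\left(-42 - \left(-2 + 4 + 1\right)\right) + 64\right)^{2} = \left(\left(-42 - 3\right) + 64\right)^{2} = \left(-45 + 64\right)^{2} = 19^{2} = 361$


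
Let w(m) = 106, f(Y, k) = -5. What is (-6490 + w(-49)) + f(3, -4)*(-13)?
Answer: -6319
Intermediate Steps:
(-6490 + w(-49)) + f(3, -4)*(-13) = (-6490 + 106) - 5*(-13) = -6384 + 65 = -6319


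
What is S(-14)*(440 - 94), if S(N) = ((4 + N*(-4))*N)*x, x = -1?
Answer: 290640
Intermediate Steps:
S(N) = -N*(4 - 4*N) (S(N) = ((4 + N*(-4))*N)*(-1) = ((4 - 4*N)*N)*(-1) = (N*(4 - 4*N))*(-1) = -N*(4 - 4*N))
S(-14)*(440 - 94) = (4*(-14)*(-1 - 14))*(440 - 94) = (4*(-14)*(-15))*346 = 840*346 = 290640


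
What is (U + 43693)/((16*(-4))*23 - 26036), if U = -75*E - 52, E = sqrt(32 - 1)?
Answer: -3357/2116 + 75*sqrt(31)/27508 ≈ -1.5713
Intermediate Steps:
E = sqrt(31) ≈ 5.5678
U = -52 - 75*sqrt(31) (U = -75*sqrt(31) - 52 = -52 - 75*sqrt(31) ≈ -469.58)
(U + 43693)/((16*(-4))*23 - 26036) = ((-52 - 75*sqrt(31)) + 43693)/((16*(-4))*23 - 26036) = (43641 - 75*sqrt(31))/(-64*23 - 26036) = (43641 - 75*sqrt(31))/(-1472 - 26036) = (43641 - 75*sqrt(31))/(-27508) = (43641 - 75*sqrt(31))*(-1/27508) = -3357/2116 + 75*sqrt(31)/27508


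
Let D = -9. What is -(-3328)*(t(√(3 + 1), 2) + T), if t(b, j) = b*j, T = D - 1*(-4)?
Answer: -3328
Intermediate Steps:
T = -5 (T = -9 - 1*(-4) = -9 + 4 = -5)
-(-3328)*(t(√(3 + 1), 2) + T) = -(-3328)*(√(3 + 1)*2 - 5) = -(-3328)*(√4*2 - 5) = -(-3328)*(2*2 - 5) = -(-3328)*(4 - 5) = -(-3328)*(-1) = -256*13 = -3328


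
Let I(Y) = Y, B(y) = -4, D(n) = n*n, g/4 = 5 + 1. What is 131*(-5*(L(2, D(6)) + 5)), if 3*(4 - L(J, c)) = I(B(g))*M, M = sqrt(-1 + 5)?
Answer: -22925/3 ≈ -7641.7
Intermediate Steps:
g = 24 (g = 4*(5 + 1) = 4*6 = 24)
D(n) = n**2
M = 2 (M = sqrt(4) = 2)
L(J, c) = 20/3 (L(J, c) = 4 - (-4)*2/3 = 4 - 1/3*(-8) = 4 + 8/3 = 20/3)
131*(-5*(L(2, D(6)) + 5)) = 131*(-5*(20/3 + 5)) = 131*(-5*35/3) = 131*(-175/3) = -22925/3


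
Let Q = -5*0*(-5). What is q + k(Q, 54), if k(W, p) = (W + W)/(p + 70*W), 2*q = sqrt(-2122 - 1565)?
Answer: I*sqrt(3687)/2 ≈ 30.36*I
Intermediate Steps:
q = I*sqrt(3687)/2 (q = sqrt(-2122 - 1565)/2 = sqrt(-3687)/2 = (I*sqrt(3687))/2 = I*sqrt(3687)/2 ≈ 30.36*I)
Q = 0 (Q = 0*(-5) = 0)
k(W, p) = 2*W/(p + 70*W) (k(W, p) = (2*W)/(p + 70*W) = 2*W/(p + 70*W))
q + k(Q, 54) = I*sqrt(3687)/2 + 2*0/(54 + 70*0) = I*sqrt(3687)/2 + 2*0/(54 + 0) = I*sqrt(3687)/2 + 2*0/54 = I*sqrt(3687)/2 + 2*0*(1/54) = I*sqrt(3687)/2 + 0 = I*sqrt(3687)/2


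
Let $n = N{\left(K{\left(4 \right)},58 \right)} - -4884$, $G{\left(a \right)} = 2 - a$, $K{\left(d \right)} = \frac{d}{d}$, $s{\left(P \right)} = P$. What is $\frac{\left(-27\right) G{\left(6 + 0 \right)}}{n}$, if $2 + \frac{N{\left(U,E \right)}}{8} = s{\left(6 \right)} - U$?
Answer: $\frac{9}{409} \approx 0.022005$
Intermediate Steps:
$K{\left(d \right)} = 1$
$N{\left(U,E \right)} = 32 - 8 U$ ($N{\left(U,E \right)} = -16 + 8 \left(6 - U\right) = -16 - \left(-48 + 8 U\right) = 32 - 8 U$)
$n = 4908$ ($n = \left(32 - 8\right) - -4884 = \left(32 - 8\right) + 4884 = 24 + 4884 = 4908$)
$\frac{\left(-27\right) G{\left(6 + 0 \right)}}{n} = \frac{\left(-27\right) \left(2 - \left(6 + 0\right)\right)}{4908} = - 27 \left(2 - 6\right) \frac{1}{4908} = \left(-27\right) \left(-4\right) \frac{1}{4908} = 108 \cdot \frac{1}{4908} = \frac{9}{409}$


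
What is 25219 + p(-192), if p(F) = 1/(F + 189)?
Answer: 75656/3 ≈ 25219.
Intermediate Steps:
p(F) = 1/(189 + F)
25219 + p(-192) = 25219 + 1/(189 - 192) = 25219 + 1/(-3) = 25219 - 1/3 = 75656/3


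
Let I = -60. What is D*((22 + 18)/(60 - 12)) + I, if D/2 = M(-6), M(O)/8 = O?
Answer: -140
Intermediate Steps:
M(O) = 8*O
D = -96 (D = 2*(8*(-6)) = 2*(-48) = -96)
D*((22 + 18)/(60 - 12)) + I = -96*(22 + 18)/(60 - 12) - 60 = -3840/48 - 60 = -96*⅚ - 60 = -80 - 60 = -140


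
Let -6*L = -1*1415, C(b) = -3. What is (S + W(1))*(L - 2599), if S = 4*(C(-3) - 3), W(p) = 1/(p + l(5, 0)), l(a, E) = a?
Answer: 2027597/36 ≈ 56322.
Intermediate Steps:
L = 1415/6 (L = -(-1)*1415/6 = -⅙*(-1415) = 1415/6 ≈ 235.83)
W(p) = 1/(5 + p) (W(p) = 1/(p + 5) = 1/(5 + p))
S = -24 (S = 4*(-3 - 3) = 4*(-6) = -24)
(S + W(1))*(L - 2599) = (-24 + 1/(5 + 1))*(1415/6 - 2599) = (-24 + 1/6)*(-14179/6) = (-24 + ⅙)*(-14179/6) = -143/6*(-14179/6) = 2027597/36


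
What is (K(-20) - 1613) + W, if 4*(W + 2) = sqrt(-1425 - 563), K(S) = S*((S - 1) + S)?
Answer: -795 + I*sqrt(497)/2 ≈ -795.0 + 11.147*I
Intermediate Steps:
K(S) = S*(-1 + 2*S) (K(S) = S*((-1 + S) + S) = S*(-1 + 2*S))
W = -2 + I*sqrt(497)/2 (W = -2 + sqrt(-1425 - 563)/4 = -2 + sqrt(-1988)/4 = -2 + (2*I*sqrt(497))/4 = -2 + I*sqrt(497)/2 ≈ -2.0 + 11.147*I)
(K(-20) - 1613) + W = (-20*(-1 + 2*(-20)) - 1613) + (-2 + I*sqrt(497)/2) = (-20*(-1 - 40) - 1613) + (-2 + I*sqrt(497)/2) = (-20*(-41) - 1613) + (-2 + I*sqrt(497)/2) = (820 - 1613) + (-2 + I*sqrt(497)/2) = -793 + (-2 + I*sqrt(497)/2) = -795 + I*sqrt(497)/2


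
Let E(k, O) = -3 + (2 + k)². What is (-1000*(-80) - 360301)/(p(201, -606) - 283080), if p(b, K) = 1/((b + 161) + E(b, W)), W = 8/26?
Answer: 11651551968/11767069439 ≈ 0.99018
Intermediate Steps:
W = 4/13 (W = 8*(1/26) = 4/13 ≈ 0.30769)
p(b, K) = 1/(158 + b + (2 + b)²) (p(b, K) = 1/((b + 161) + (-3 + (2 + b)²)) = 1/((161 + b) + (-3 + (2 + b)²)) = 1/(158 + b + (2 + b)²))
(-1000*(-80) - 360301)/(p(201, -606) - 283080) = (-1000*(-80) - 360301)/(1/(158 + 201 + (2 + 201)²) - 283080) = (80000 - 360301)/(1/(158 + 201 + 203²) - 283080) = -280301/(1/(158 + 201 + 41209) - 283080) = -280301/(1/41568 - 283080) = -280301/(-11767069439/41568) = -280301*(-41568/11767069439) = 11651551968/11767069439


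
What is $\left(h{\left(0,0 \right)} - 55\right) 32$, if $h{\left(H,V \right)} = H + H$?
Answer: $-1760$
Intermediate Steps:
$h{\left(H,V \right)} = 2 H$
$\left(h{\left(0,0 \right)} - 55\right) 32 = \left(2 \cdot 0 - 55\right) 32 = \left(0 - 55\right) 32 = \left(-55\right) 32 = -1760$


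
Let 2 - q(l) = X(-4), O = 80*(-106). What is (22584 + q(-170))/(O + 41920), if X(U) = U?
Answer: 2259/3344 ≈ 0.67554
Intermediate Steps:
O = -8480
q(l) = 6 (q(l) = 2 - 1*(-4) = 2 + 4 = 6)
(22584 + q(-170))/(O + 41920) = (22584 + 6)/(-8480 + 41920) = 22590/33440 = 22590*(1/33440) = 2259/3344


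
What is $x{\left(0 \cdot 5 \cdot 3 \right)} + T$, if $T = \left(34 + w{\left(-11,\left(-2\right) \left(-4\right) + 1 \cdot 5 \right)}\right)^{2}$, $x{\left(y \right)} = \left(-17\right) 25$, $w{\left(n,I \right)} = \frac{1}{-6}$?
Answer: $\frac{25909}{36} \approx 719.69$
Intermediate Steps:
$w{\left(n,I \right)} = - \frac{1}{6}$
$x{\left(y \right)} = -425$
$T = \frac{41209}{36}$ ($T = \left(34 - \frac{1}{6}\right)^{2} = \left(\frac{203}{6}\right)^{2} = \frac{41209}{36} \approx 1144.7$)
$x{\left(0 \cdot 5 \cdot 3 \right)} + T = -425 + \frac{41209}{36} = \frac{25909}{36}$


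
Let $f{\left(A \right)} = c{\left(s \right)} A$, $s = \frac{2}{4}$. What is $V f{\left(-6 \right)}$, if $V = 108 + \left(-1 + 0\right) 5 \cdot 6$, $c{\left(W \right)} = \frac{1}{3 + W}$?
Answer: $- \frac{936}{7} \approx -133.71$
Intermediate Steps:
$s = \frac{1}{2}$ ($s = 2 \cdot \frac{1}{4} = \frac{1}{2} \approx 0.5$)
$f{\left(A \right)} = \frac{2 A}{7}$ ($f{\left(A \right)} = \frac{A}{3 + \frac{1}{2}} = \frac{A}{\frac{7}{2}} = \frac{2 A}{7}$)
$V = 78$ ($V = 108 + \left(-1\right) 5 \cdot 6 = 108 - 30 = 78$)
$V f{\left(-6 \right)} = 78 \cdot \frac{2}{7} \left(-6\right) = 78 \left(- \frac{12}{7}\right) = - \frac{936}{7}$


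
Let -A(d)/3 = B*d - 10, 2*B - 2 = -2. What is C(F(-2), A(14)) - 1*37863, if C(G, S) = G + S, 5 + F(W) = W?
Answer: -37840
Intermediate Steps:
B = 0 (B = 1 + (½)*(-2) = 1 - 1 = 0)
F(W) = -5 + W
A(d) = 30 (A(d) = -3*(0*d - 10) = -3*(0 - 10) = -3*(-10) = 30)
C(F(-2), A(14)) - 1*37863 = ((-5 - 2) + 30) - 1*37863 = (-7 + 30) - 37863 = 23 - 37863 = -37840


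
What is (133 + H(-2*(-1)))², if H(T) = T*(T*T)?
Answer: 19881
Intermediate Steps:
H(T) = T³ (H(T) = T*T² = T³)
(133 + H(-2*(-1)))² = (133 + (-2*(-1))³)² = (133 + 2³)² = (133 + 8)² = 141² = 19881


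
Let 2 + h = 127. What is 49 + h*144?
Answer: 18049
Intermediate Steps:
h = 125 (h = -2 + 127 = 125)
49 + h*144 = 49 + 125*144 = 49 + 18000 = 18049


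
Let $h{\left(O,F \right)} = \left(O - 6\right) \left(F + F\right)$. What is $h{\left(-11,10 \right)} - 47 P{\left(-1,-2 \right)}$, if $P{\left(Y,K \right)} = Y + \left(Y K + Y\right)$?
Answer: $-340$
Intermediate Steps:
$P{\left(Y,K \right)} = 2 Y + K Y$ ($P{\left(Y,K \right)} = Y + \left(K Y + Y\right) = Y + \left(Y + K Y\right) = 2 Y + K Y$)
$h{\left(O,F \right)} = 2 F \left(-6 + O\right)$ ($h{\left(O,F \right)} = \left(-6 + O\right) 2 F = 2 F \left(-6 + O\right)$)
$h{\left(-11,10 \right)} - 47 P{\left(-1,-2 \right)} = 2 \cdot 10 \left(-6 - 11\right) - 47 \left(- (2 - 2)\right) = 2 \cdot 10 \left(-17\right) - 47 \left(\left(-1\right) 0\right) = -340 - 0 = -340 + 0 = -340$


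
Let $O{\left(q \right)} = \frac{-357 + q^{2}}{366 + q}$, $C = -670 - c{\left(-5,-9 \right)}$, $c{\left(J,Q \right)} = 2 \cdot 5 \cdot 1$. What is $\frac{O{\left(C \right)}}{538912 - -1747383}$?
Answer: $- \frac{462043}{717896630} \approx -0.00064361$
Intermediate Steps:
$c{\left(J,Q \right)} = 10$ ($c{\left(J,Q \right)} = 10 \cdot 1 = 10$)
$C = -680$ ($C = -670 - 10 = -680$)
$O{\left(q \right)} = \frac{-357 + q^{2}}{366 + q}$
$\frac{O{\left(C \right)}}{538912 - -1747383} = \frac{\frac{1}{366 - 680} \left(-357 + \left(-680\right)^{2}\right)}{538912 - -1747383} = \frac{\frac{1}{-314} \left(-357 + 462400\right)}{538912 + 1747383} = \frac{\left(- \frac{1}{314}\right) 462043}{2286295} = \left(- \frac{462043}{314}\right) \frac{1}{2286295} = - \frac{462043}{717896630}$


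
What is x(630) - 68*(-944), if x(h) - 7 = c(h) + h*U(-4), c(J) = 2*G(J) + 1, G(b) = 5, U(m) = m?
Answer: 61690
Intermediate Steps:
c(J) = 11 (c(J) = 2*5 + 1 = 10 + 1 = 11)
x(h) = 18 - 4*h (x(h) = 7 + (11 + h*(-4)) = 7 + (11 - 4*h) = 18 - 4*h)
x(630) - 68*(-944) = (18 - 4*630) - 68*(-944) = (18 - 2520) + 64192 = -2502 + 64192 = 61690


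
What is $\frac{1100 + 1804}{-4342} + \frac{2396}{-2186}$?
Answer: $- \frac{4187894}{2372903} \approx -1.7649$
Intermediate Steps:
$\frac{1100 + 1804}{-4342} + \frac{2396}{-2186} = 2904 \left(- \frac{1}{4342}\right) + 2396 \left(- \frac{1}{2186}\right) = - \frac{1452}{2171} - \frac{1198}{1093} = - \frac{4187894}{2372903}$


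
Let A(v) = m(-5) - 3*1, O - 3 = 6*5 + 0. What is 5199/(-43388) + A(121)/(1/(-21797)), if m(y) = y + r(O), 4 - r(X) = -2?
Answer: 1891451273/43388 ≈ 43594.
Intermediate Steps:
O = 33 (O = 3 + (6*5 + 0) = 3 + (30 + 0) = 3 + 30 = 33)
r(X) = 6 (r(X) = 4 - 1*(-2) = 4 + 2 = 6)
m(y) = 6 + y (m(y) = y + 6 = 6 + y)
A(v) = -2 (A(v) = (6 - 5) - 3*1 = 1 - 3 = -2)
5199/(-43388) + A(121)/(1/(-21797)) = 5199/(-43388) - 2/(1/(-21797)) = 5199*(-1/43388) - 2/(-1/21797) = -5199/43388 - 2*(-21797) = -5199/43388 + 43594 = 1891451273/43388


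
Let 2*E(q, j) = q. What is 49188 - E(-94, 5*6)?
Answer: 49235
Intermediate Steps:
E(q, j) = q/2
49188 - E(-94, 5*6) = 49188 - (-94)/2 = 49188 - 1*(-47) = 49188 + 47 = 49235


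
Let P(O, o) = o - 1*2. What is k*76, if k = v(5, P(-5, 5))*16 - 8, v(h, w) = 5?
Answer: 5472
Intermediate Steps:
P(O, o) = -2 + o (P(O, o) = o - 2 = -2 + o)
k = 72 (k = 5*16 - 8 = 80 - 8 = 72)
k*76 = 72*76 = 5472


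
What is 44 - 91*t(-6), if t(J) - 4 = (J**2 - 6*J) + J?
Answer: -6326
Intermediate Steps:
t(J) = 4 + J**2 - 5*J (t(J) = 4 + ((J**2 - 6*J) + J) = 4 + (J**2 - 5*J) = 4 + J**2 - 5*J)
44 - 91*t(-6) = 44 - 91*(4 + (-6)**2 - 5*(-6)) = 44 - 91*(4 + 36 + 30) = 44 - 91*70 = 44 - 6370 = -6326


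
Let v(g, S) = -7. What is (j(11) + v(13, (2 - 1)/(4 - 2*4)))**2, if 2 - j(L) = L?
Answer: 256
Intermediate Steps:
j(L) = 2 - L
(j(11) + v(13, (2 - 1)/(4 - 2*4)))**2 = ((2 - 1*11) - 7)**2 = ((2 - 11) - 7)**2 = (-9 - 7)**2 = (-16)**2 = 256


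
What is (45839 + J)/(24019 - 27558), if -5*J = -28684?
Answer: -257879/17695 ≈ -14.574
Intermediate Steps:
J = 28684/5 (J = -1/5*(-28684) = 28684/5 ≈ 5736.8)
(45839 + J)/(24019 - 27558) = (45839 + 28684/5)/(24019 - 27558) = (257879/5)/(-3539) = (257879/5)*(-1/3539) = -257879/17695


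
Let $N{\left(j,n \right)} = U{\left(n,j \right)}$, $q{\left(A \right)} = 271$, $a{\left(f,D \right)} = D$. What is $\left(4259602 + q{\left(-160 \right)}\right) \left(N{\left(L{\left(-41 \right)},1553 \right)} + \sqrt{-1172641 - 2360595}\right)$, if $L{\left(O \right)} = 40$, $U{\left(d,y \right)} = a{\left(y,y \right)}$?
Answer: $170394920 + 8519746 i \sqrt{883309} \approx 1.7039 \cdot 10^{8} + 8.0072 \cdot 10^{9} i$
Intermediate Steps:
$U{\left(d,y \right)} = y$
$N{\left(j,n \right)} = j$
$\left(4259602 + q{\left(-160 \right)}\right) \left(N{\left(L{\left(-41 \right)},1553 \right)} + \sqrt{-1172641 - 2360595}\right) = \left(4259602 + 271\right) \left(40 + \sqrt{-1172641 - 2360595}\right) = 4259873 \left(40 + \sqrt{-3533236}\right) = 4259873 \left(40 + 2 i \sqrt{883309}\right) = 170394920 + 8519746 i \sqrt{883309}$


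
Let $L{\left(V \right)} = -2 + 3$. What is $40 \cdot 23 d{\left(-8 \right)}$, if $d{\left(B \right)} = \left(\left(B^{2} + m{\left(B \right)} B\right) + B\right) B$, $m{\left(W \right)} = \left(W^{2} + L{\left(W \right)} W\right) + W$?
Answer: $2414080$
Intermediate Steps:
$L{\left(V \right)} = 1$
$m{\left(W \right)} = W^{2} + 2 W$ ($m{\left(W \right)} = \left(W^{2} + 1 W\right) + W = \left(W^{2} + W\right) + W = \left(W + W^{2}\right) + W = W^{2} + 2 W$)
$d{\left(B \right)} = B \left(B + B^{2} + B^{2} \left(2 + B\right)\right)$ ($d{\left(B \right)} = \left(\left(B^{2} + B \left(2 + B\right) B\right) + B\right) B = \left(\left(B^{2} + B^{2} \left(2 + B\right)\right) + B\right) B = \left(B + B^{2} + B^{2} \left(2 + B\right)\right) B = B \left(B + B^{2} + B^{2} \left(2 + B\right)\right)$)
$40 \cdot 23 d{\left(-8 \right)} = 40 \cdot 23 \left(-8\right)^{2} \left(1 - 8 - 8 \left(2 - 8\right)\right) = 920 \cdot 64 \left(1 - 8 - -48\right) = 920 \cdot 64 \left(1 - 8 + 48\right) = 920 \cdot 64 \cdot 41 = 920 \cdot 2624 = 2414080$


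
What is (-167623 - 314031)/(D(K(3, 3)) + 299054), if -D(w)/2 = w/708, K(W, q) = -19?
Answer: -170505516/105865135 ≈ -1.6106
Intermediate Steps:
D(w) = -w/354 (D(w) = -2*w/708 = -w/354)
(-167623 - 314031)/(D(K(3, 3)) + 299054) = (-167623 - 314031)/(-1/354*(-19) + 299054) = -481654/(19/354 + 299054) = -481654/105865135/354 = -481654*354/105865135 = -170505516/105865135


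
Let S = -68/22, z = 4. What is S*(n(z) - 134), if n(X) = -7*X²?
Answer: 8364/11 ≈ 760.36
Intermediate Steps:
S = -34/11 (S = -68*1/22 = -34/11 ≈ -3.0909)
S*(n(z) - 134) = -34*(-7*4² - 134)/11 = -34*(-7*16 - 134)/11 = -34*(-112 - 134)/11 = -34/11*(-246) = 8364/11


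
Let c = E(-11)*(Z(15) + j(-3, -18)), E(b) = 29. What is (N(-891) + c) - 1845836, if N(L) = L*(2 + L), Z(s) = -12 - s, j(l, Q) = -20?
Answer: -1055100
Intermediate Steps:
c = -1363 (c = 29*((-12 - 1*15) - 20) = 29*((-12 - 15) - 20) = 29*(-27 - 20) = 29*(-47) = -1363)
(N(-891) + c) - 1845836 = (-891*(2 - 891) - 1363) - 1845836 = (-891*(-889) - 1363) - 1845836 = (792099 - 1363) - 1845836 = 790736 - 1845836 = -1055100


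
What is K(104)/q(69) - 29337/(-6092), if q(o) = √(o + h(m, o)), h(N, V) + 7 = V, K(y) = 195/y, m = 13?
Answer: 29337/6092 + 15*√131/1048 ≈ 4.9795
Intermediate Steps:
h(N, V) = -7 + V
q(o) = √(-7 + 2*o) (q(o) = √(o + (-7 + o)) = √(-7 + 2*o))
K(104)/q(69) - 29337/(-6092) = (195/104)/(√(-7 + 2*69)) - 29337/(-6092) = (195*(1/104))/(√(-7 + 138)) - 29337*(-1/6092) = 15/(8*(√131)) + 29337/6092 = 15*(√131/131)/8 + 29337/6092 = 15*√131/1048 + 29337/6092 = 29337/6092 + 15*√131/1048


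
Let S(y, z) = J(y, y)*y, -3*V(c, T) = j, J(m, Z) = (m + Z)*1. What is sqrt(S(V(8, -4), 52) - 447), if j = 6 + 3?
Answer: I*sqrt(429) ≈ 20.712*I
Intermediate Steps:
J(m, Z) = Z + m (J(m, Z) = (Z + m)*1 = Z + m)
j = 9
V(c, T) = -3 (V(c, T) = -1/3*9 = -3)
S(y, z) = 2*y**2 (S(y, z) = (y + y)*y = (2*y)*y = 2*y**2)
sqrt(S(V(8, -4), 52) - 447) = sqrt(2*(-3)**2 - 447) = sqrt(2*9 - 447) = sqrt(18 - 447) = sqrt(-429) = I*sqrt(429)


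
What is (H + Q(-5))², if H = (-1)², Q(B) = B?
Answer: 16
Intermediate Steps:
H = 1
(H + Q(-5))² = (1 - 5)² = (-4)² = 16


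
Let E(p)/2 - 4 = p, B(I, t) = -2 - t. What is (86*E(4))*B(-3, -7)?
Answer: 6880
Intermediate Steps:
E(p) = 8 + 2*p
(86*E(4))*B(-3, -7) = (86*(8 + 2*4))*(-2 - 1*(-7)) = (86*(8 + 8))*(-2 + 7) = (86*16)*5 = 1376*5 = 6880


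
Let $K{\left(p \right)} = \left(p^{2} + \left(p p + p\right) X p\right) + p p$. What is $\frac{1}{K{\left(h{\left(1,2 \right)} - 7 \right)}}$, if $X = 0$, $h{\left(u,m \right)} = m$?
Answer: $\frac{1}{50} \approx 0.02$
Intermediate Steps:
$K{\left(p \right)} = 2 p^{2}$ ($K{\left(p \right)} = \left(p^{2} + \left(p p + p\right) 0 p\right) + p p = \left(p^{2} + \left(p^{2} + p\right) 0 p\right) + p^{2} = \left(p^{2} + \left(p + p^{2}\right) 0 p\right) + p^{2} = \left(p^{2} + 0 p\right) + p^{2} = \left(p^{2} + 0\right) + p^{2} = p^{2} + p^{2} = 2 p^{2}$)
$\frac{1}{K{\left(h{\left(1,2 \right)} - 7 \right)}} = \frac{1}{2 \left(2 - 7\right)^{2}} = \frac{1}{2 \left(-5\right)^{2}} = \frac{1}{2 \cdot 25} = \frac{1}{50}$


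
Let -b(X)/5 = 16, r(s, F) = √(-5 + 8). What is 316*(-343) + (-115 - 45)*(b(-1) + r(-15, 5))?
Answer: -95588 - 160*√3 ≈ -95865.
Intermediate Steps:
r(s, F) = √3
b(X) = -80 (b(X) = -5*16 = -80)
316*(-343) + (-115 - 45)*(b(-1) + r(-15, 5)) = 316*(-343) + (-115 - 45)*(-80 + √3) = -108388 - 160*(-80 + √3) = -108388 + (12800 - 160*√3) = -95588 - 160*√3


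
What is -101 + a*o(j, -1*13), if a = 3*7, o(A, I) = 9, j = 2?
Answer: 88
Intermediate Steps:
a = 21
-101 + a*o(j, -1*13) = -101 + 21*9 = -101 + 189 = 88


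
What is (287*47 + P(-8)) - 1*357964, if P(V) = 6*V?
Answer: -344523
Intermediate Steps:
(287*47 + P(-8)) - 1*357964 = (287*47 + 6*(-8)) - 1*357964 = (13489 - 48) - 357964 = 13441 - 357964 = -344523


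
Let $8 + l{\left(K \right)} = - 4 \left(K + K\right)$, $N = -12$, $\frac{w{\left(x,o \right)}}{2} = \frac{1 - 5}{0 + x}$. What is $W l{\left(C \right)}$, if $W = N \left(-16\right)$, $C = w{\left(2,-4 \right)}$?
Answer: $4608$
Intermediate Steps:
$w{\left(x,o \right)} = - \frac{8}{x}$ ($w{\left(x,o \right)} = 2 \frac{1 - 5}{0 + x} = 2 \left(- \frac{4}{x}\right) = - \frac{8}{x}$)
$C = -4$ ($C = - \frac{8}{2} = \left(-8\right) \frac{1}{2} = -4$)
$l{\left(K \right)} = -8 - 8 K$ ($l{\left(K \right)} = -8 - 4 \left(K + K\right) = -8 - 4 \cdot 2 K = -8 - 8 K$)
$W = 192$ ($W = \left(-12\right) \left(-16\right) = 192$)
$W l{\left(C \right)} = 192 \left(-8 - -32\right) = 192 \left(-8 + 32\right) = 192 \cdot 24 = 4608$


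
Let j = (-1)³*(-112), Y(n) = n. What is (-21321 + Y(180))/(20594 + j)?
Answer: -243/238 ≈ -1.0210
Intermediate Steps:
j = 112 (j = -1*(-112) = 112)
(-21321 + Y(180))/(20594 + j) = (-21321 + 180)/(20594 + 112) = -21141/20706 = -21141*1/20706 = -243/238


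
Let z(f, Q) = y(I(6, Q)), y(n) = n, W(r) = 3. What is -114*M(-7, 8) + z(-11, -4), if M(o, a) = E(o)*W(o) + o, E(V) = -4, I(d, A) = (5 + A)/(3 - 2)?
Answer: 2167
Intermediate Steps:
I(d, A) = 5 + A (I(d, A) = (5 + A)/1 = (5 + A)*1 = 5 + A)
z(f, Q) = 5 + Q
M(o, a) = -12 + o (M(o, a) = -4*3 + o = -12 + o)
-114*M(-7, 8) + z(-11, -4) = -114*(-12 - 7) + (5 - 4) = -114*(-19) + 1 = 2166 + 1 = 2167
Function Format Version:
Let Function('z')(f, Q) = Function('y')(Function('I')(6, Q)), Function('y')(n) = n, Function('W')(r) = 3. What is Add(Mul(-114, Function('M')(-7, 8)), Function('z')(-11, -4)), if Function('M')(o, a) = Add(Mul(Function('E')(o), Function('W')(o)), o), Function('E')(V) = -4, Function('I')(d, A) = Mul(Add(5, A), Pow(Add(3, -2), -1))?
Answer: 2167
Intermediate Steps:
Function('I')(d, A) = Add(5, A) (Function('I')(d, A) = Mul(Add(5, A), Pow(1, -1)) = Mul(Add(5, A), 1) = Add(5, A))
Function('z')(f, Q) = Add(5, Q)
Function('M')(o, a) = Add(-12, o) (Function('M')(o, a) = Add(Mul(-4, 3), o) = Add(-12, o))
Add(Mul(-114, Function('M')(-7, 8)), Function('z')(-11, -4)) = Add(Mul(-114, Add(-12, -7)), Add(5, -4)) = Add(Mul(-114, -19), 1) = Add(2166, 1) = 2167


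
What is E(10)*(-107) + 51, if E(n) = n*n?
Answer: -10649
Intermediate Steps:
E(n) = n²
E(10)*(-107) + 51 = 10²*(-107) + 51 = 100*(-107) + 51 = -10700 + 51 = -10649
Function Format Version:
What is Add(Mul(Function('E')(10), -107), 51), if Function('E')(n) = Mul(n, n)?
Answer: -10649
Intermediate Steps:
Function('E')(n) = Pow(n, 2)
Add(Mul(Function('E')(10), -107), 51) = Add(Mul(Pow(10, 2), -107), 51) = Add(Mul(100, -107), 51) = Add(-10700, 51) = -10649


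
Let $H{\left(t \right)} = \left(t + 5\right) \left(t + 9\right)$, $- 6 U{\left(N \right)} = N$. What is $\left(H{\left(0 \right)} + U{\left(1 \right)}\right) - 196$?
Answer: $- \frac{907}{6} \approx -151.17$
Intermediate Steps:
$U{\left(N \right)} = - \frac{N}{6}$
$H{\left(t \right)} = \left(5 + t\right) \left(9 + t\right)$
$\left(H{\left(0 \right)} + U{\left(1 \right)}\right) - 196 = \left(\left(45 + 0^{2} + 14 \cdot 0\right) - \frac{1}{6}\right) - 196 = \left(\left(45 + 0 + 0\right) - \frac{1}{6}\right) - 196 = \left(45 - \frac{1}{6}\right) - 196 = \frac{269}{6} - 196 = - \frac{907}{6}$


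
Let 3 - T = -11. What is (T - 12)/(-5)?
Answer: -⅖ ≈ -0.40000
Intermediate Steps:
T = 14 (T = 3 - 1*(-11) = 3 + 11 = 14)
(T - 12)/(-5) = (14 - 12)/(-5) = 2*(-⅕) = -⅖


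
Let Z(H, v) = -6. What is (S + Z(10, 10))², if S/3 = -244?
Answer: 544644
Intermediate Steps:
S = -732 (S = 3*(-244) = -732)
(S + Z(10, 10))² = (-732 - 6)² = (-738)² = 544644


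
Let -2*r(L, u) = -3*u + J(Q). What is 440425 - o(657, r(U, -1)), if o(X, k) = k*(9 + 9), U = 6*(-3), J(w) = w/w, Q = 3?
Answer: 440461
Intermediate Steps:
J(w) = 1
U = -18
r(L, u) = -1/2 + 3*u/2 (r(L, u) = -(-3*u + 1)/2 = -(1 - 3*u)/2 = -1/2 + 3*u/2)
o(X, k) = 18*k (o(X, k) = k*18 = 18*k)
440425 - o(657, r(U, -1)) = 440425 - 18*(-1/2 + (3/2)*(-1)) = 440425 - 18*(-1/2 - 3/2) = 440425 - 18*(-2) = 440425 - 1*(-36) = 440425 + 36 = 440461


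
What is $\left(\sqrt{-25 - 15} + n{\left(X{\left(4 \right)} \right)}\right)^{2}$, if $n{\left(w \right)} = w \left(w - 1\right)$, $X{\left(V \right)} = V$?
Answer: $104 + 48 i \sqrt{10} \approx 104.0 + 151.79 i$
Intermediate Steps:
$n{\left(w \right)} = w \left(-1 + w\right)$
$\left(\sqrt{-25 - 15} + n{\left(X{\left(4 \right)} \right)}\right)^{2} = \left(\sqrt{-25 - 15} + 4 \left(-1 + 4\right)\right)^{2} = \left(\sqrt{-40} + 4 \cdot 3\right)^{2} = \left(2 i \sqrt{10} + 12\right)^{2} = \left(12 + 2 i \sqrt{10}\right)^{2}$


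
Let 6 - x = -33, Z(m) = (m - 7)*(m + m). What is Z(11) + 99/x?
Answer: 1177/13 ≈ 90.538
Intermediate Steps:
Z(m) = 2*m*(-7 + m) (Z(m) = (-7 + m)*(2*m) = 2*m*(-7 + m))
x = 39 (x = 6 - 1*(-33) = 6 + 33 = 39)
Z(11) + 99/x = 2*11*(-7 + 11) + 99/39 = 2*11*4 + 99*(1/39) = 88 + 33/13 = 1177/13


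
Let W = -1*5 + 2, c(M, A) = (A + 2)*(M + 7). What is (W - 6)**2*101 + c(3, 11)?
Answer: 8311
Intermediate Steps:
c(M, A) = (2 + A)*(7 + M)
W = -3 (W = -5 + 2 = -3)
(W - 6)**2*101 + c(3, 11) = (-3 - 6)**2*101 + (14 + 2*3 + 7*11 + 11*3) = (-9)**2*101 + (14 + 6 + 77 + 33) = 81*101 + 130 = 8181 + 130 = 8311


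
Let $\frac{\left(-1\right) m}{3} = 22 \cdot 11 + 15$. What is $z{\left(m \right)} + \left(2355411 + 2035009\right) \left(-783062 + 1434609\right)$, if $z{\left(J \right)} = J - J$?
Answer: $2860564979740$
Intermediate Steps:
$m = -771$ ($m = - 3 \left(22 \cdot 11 + 15\right) = - 3 \left(242 + 15\right) = \left(-3\right) 257 = -771$)
$z{\left(J \right)} = 0$
$z{\left(m \right)} + \left(2355411 + 2035009\right) \left(-783062 + 1434609\right) = 0 + \left(2355411 + 2035009\right) \left(-783062 + 1434609\right) = 0 + 4390420 \cdot 651547 = 0 + 2860564979740 = 2860564979740$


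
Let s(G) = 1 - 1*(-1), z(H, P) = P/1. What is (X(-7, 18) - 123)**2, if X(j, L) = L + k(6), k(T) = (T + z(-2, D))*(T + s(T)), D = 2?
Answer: 1681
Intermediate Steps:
z(H, P) = P (z(H, P) = P*1 = P)
s(G) = 2 (s(G) = 1 + 1 = 2)
k(T) = (2 + T)**2 (k(T) = (T + 2)*(T + 2) = (2 + T)*(2 + T) = (2 + T)**2)
X(j, L) = 64 + L (X(j, L) = L + (4 + 6**2 + 4*6) = L + (4 + 36 + 24) = L + 64 = 64 + L)
(X(-7, 18) - 123)**2 = ((64 + 18) - 123)**2 = (82 - 123)**2 = (-41)**2 = 1681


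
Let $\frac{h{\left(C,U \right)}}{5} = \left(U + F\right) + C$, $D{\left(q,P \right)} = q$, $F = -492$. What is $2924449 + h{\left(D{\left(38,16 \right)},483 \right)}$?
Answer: $2924594$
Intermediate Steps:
$h{\left(C,U \right)} = -2460 + 5 C + 5 U$ ($h{\left(C,U \right)} = 5 \left(\left(U - 492\right) + C\right) = 5 \left(\left(-492 + U\right) + C\right) = 5 \left(-492 + C + U\right) = -2460 + 5 C + 5 U$)
$2924449 + h{\left(D{\left(38,16 \right)},483 \right)} = 2924449 + \left(-2460 + 5 \cdot 38 + 5 \cdot 483\right) = 2924449 + \left(-2460 + 190 + 2415\right) = 2924449 + 145 = 2924594$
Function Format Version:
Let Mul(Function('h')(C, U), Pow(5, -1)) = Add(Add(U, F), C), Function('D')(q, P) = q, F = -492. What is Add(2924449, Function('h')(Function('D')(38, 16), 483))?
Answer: 2924594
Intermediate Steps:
Function('h')(C, U) = Add(-2460, Mul(5, C), Mul(5, U)) (Function('h')(C, U) = Mul(5, Add(Add(U, -492), C)) = Mul(5, Add(Add(-492, U), C)) = Mul(5, Add(-492, C, U)) = Add(-2460, Mul(5, C), Mul(5, U)))
Add(2924449, Function('h')(Function('D')(38, 16), 483)) = Add(2924449, Add(-2460, Mul(5, 38), Mul(5, 483))) = Add(2924449, Add(-2460, 190, 2415)) = Add(2924449, 145) = 2924594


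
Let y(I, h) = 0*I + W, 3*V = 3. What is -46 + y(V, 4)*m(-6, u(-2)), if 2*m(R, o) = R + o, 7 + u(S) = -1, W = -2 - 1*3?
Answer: -11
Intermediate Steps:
V = 1 (V = (1/3)*3 = 1)
W = -5 (W = -2 - 3 = -5)
u(S) = -8 (u(S) = -7 - 1 = -8)
m(R, o) = R/2 + o/2 (m(R, o) = (R + o)/2 = R/2 + o/2)
y(I, h) = -5 (y(I, h) = 0*I - 5 = 0 - 5 = -5)
-46 + y(V, 4)*m(-6, u(-2)) = -46 - 5*((1/2)*(-6) + (1/2)*(-8)) = -46 - 5*(-3 - 4) = -46 - 5*(-7) = -46 + 35 = -11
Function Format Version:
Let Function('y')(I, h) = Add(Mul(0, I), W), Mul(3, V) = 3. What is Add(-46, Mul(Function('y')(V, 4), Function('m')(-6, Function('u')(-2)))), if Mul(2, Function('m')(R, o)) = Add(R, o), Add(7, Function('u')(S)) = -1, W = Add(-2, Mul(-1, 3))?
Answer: -11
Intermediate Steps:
V = 1 (V = Mul(Rational(1, 3), 3) = 1)
W = -5 (W = Add(-2, -3) = -5)
Function('u')(S) = -8 (Function('u')(S) = Add(-7, -1) = -8)
Function('m')(R, o) = Add(Mul(Rational(1, 2), R), Mul(Rational(1, 2), o)) (Function('m')(R, o) = Mul(Rational(1, 2), Add(R, o)) = Add(Mul(Rational(1, 2), R), Mul(Rational(1, 2), o)))
Function('y')(I, h) = -5 (Function('y')(I, h) = Add(Mul(0, I), -5) = Add(0, -5) = -5)
Add(-46, Mul(Function('y')(V, 4), Function('m')(-6, Function('u')(-2)))) = Add(-46, Mul(-5, Add(Mul(Rational(1, 2), -6), Mul(Rational(1, 2), -8)))) = Add(-46, Mul(-5, Add(-3, -4))) = Add(-46, Mul(-5, -7)) = Add(-46, 35) = -11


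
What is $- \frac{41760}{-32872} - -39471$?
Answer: $\frac{162191559}{4109} \approx 39472.0$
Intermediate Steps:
$- \frac{41760}{-32872} - -39471 = \left(-41760\right) \left(- \frac{1}{32872}\right) + 39471 = \frac{5220}{4109} + 39471 = \frac{162191559}{4109}$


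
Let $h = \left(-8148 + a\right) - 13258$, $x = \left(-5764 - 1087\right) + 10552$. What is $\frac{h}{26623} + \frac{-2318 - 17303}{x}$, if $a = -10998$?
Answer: $- \frac{642297087}{98531723} \approx -6.5187$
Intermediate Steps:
$x = 3701$ ($x = -6851 + 10552 = 3701$)
$h = -32404$ ($h = \left(-8148 - 10998\right) - 13258 = -19146 - 13258 = -32404$)
$\frac{h}{26623} + \frac{-2318 - 17303}{x} = - \frac{32404}{26623} + \frac{-2318 - 17303}{3701} = \left(-32404\right) \frac{1}{26623} - \frac{19621}{3701} = - \frac{32404}{26623} - \frac{19621}{3701} = - \frac{642297087}{98531723}$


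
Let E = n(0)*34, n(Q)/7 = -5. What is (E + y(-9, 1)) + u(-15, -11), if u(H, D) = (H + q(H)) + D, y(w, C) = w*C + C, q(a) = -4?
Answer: -1228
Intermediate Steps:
n(Q) = -35 (n(Q) = 7*(-5) = -35)
y(w, C) = C + C*w (y(w, C) = C*w + C = C + C*w)
u(H, D) = -4 + D + H (u(H, D) = (H - 4) + D = (-4 + H) + D = -4 + D + H)
E = -1190 (E = -35*34 = -1190)
(E + y(-9, 1)) + u(-15, -11) = (-1190 + 1*(1 - 9)) + (-4 - 11 - 15) = (-1190 + 1*(-8)) - 30 = (-1190 - 8) - 30 = -1198 - 30 = -1228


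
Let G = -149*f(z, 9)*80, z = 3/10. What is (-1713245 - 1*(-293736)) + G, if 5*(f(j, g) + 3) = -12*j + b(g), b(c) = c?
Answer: -6983113/5 ≈ -1.3966e+6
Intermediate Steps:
z = 3/10 (z = 3*(⅒) = 3/10 ≈ 0.30000)
f(j, g) = -3 - 12*j/5 + g/5 (f(j, g) = -3 + (-12*j + g)/5 = -3 + (g - 12*j)/5 = -3 + (-12*j/5 + g/5) = -3 - 12*j/5 + g/5)
G = 114432/5 (G = -149*(-3 - 12/5*3/10 + (⅕)*9)*80 = -149*(-3 - 18/25 + 9/5)*80 = -149*(-48/25)*80 = (7152/25)*80 = 114432/5 ≈ 22886.)
(-1713245 - 1*(-293736)) + G = (-1713245 - 1*(-293736)) + 114432/5 = (-1713245 + 293736) + 114432/5 = -1419509 + 114432/5 = -6983113/5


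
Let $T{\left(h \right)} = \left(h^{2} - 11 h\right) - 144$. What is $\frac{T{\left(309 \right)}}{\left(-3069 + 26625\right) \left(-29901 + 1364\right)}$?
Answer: $- \frac{15323}{112036262} \approx -0.00013677$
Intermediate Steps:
$T{\left(h \right)} = -144 + h^{2} - 11 h$
$\frac{T{\left(309 \right)}}{\left(-3069 + 26625\right) \left(-29901 + 1364\right)} = \frac{-144 + 309^{2} - 3399}{\left(-3069 + 26625\right) \left(-29901 + 1364\right)} = \frac{-144 + 95481 - 3399}{23556 \left(-28537\right)} = \frac{91938}{-672217572} = 91938 \left(- \frac{1}{672217572}\right) = - \frac{15323}{112036262}$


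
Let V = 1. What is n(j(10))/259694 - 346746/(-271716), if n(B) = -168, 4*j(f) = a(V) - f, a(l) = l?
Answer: 7500183953/5880251242 ≈ 1.2755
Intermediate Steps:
j(f) = ¼ - f/4 (j(f) = (1 - f)/4 = ¼ - f/4)
n(j(10))/259694 - 346746/(-271716) = -168/259694 - 346746/(-271716) = -168*1/259694 - 346746*(-1/271716) = -84/129847 + 57791/45286 = 7500183953/5880251242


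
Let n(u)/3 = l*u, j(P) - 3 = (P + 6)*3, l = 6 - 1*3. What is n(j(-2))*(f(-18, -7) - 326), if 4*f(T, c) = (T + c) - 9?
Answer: -90315/2 ≈ -45158.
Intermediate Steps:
l = 3 (l = 6 - 3 = 3)
f(T, c) = -9/4 + T/4 + c/4 (f(T, c) = ((T + c) - 9)/4 = (-9 + T + c)/4 = -9/4 + T/4 + c/4)
j(P) = 21 + 3*P (j(P) = 3 + (P + 6)*3 = 3 + (6 + P)*3 = 3 + (18 + 3*P) = 21 + 3*P)
n(u) = 9*u (n(u) = 3*(3*u) = 9*u)
n(j(-2))*(f(-18, -7) - 326) = (9*(21 + 3*(-2)))*((-9/4 + (¼)*(-18) + (¼)*(-7)) - 326) = (9*(21 - 6))*((-9/4 - 9/2 - 7/4) - 326) = (9*15)*(-17/2 - 326) = 135*(-669/2) = -90315/2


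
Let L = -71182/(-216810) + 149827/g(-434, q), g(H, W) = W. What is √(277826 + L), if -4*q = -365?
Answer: √364912400255865/36135 ≈ 528.65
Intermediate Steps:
q = 365/4 (q = -¼*(-365) = 365/4 ≈ 91.250)
L = 178030067/108405 (L = -71182/(-216810) + 149827/(365/4) = -71182*(-1/216810) + 149827*(4/365) = 35591/108405 + 599308/365 = 178030067/108405 ≈ 1642.3)
√(277826 + L) = √(277826 + 178030067/108405) = √(30295757597/108405) = √364912400255865/36135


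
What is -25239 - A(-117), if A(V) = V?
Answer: -25122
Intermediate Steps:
-25239 - A(-117) = -25239 - 1*(-117) = -25239 + 117 = -25122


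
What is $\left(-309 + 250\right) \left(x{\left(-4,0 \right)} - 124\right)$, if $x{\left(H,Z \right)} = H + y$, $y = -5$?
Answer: $7847$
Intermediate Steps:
$x{\left(H,Z \right)} = -5 + H$ ($x{\left(H,Z \right)} = H - 5 = -5 + H$)
$\left(-309 + 250\right) \left(x{\left(-4,0 \right)} - 124\right) = \left(-309 + 250\right) \left(\left(-5 - 4\right) - 124\right) = - 59 \left(-9 - 124\right) = \left(-59\right) \left(-133\right) = 7847$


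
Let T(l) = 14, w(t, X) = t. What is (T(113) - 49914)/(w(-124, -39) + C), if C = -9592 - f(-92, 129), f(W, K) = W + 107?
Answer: 49900/9731 ≈ 5.1279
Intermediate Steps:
f(W, K) = 107 + W
C = -9607 (C = -9592 - (107 - 92) = -9592 - 1*15 = -9592 - 15 = -9607)
(T(113) - 49914)/(w(-124, -39) + C) = (14 - 49914)/(-124 - 9607) = -49900/(-9731) = -49900*(-1/9731) = 49900/9731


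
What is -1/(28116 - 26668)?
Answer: -1/1448 ≈ -0.00069061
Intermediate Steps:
-1/(28116 - 26668) = -1/1448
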